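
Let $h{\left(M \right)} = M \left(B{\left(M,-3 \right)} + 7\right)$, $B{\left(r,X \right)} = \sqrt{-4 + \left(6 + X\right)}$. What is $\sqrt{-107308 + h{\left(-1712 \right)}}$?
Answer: $2 \sqrt{-29823 - 428 i} \approx 2.4783 - 345.4 i$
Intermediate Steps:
$B{\left(r,X \right)} = \sqrt{2 + X}$
$h{\left(M \right)} = M \left(7 + i\right)$ ($h{\left(M \right)} = M \left(\sqrt{2 - 3} + 7\right) = M \left(\sqrt{-1} + 7\right) = M \left(i + 7\right) = M \left(7 + i\right)$)
$\sqrt{-107308 + h{\left(-1712 \right)}} = \sqrt{-107308 - 1712 \left(7 + i\right)} = \sqrt{-107308 - \left(11984 + 1712 i\right)} = \sqrt{-119292 - 1712 i}$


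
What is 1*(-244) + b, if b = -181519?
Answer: -181763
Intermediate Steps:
1*(-244) + b = 1*(-244) - 181519 = -244 - 181519 = -181763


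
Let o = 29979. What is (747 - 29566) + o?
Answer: 1160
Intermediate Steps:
(747 - 29566) + o = (747 - 29566) + 29979 = -28819 + 29979 = 1160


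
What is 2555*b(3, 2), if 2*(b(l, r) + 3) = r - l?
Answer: -17885/2 ≈ -8942.5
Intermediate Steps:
b(l, r) = -3 + r/2 - l/2 (b(l, r) = -3 + (r - l)/2 = -3 + (r/2 - l/2) = -3 + r/2 - l/2)
2555*b(3, 2) = 2555*(-3 + (½)*2 - ½*3) = 2555*(-3 + 1 - 3/2) = 2555*(-7/2) = -17885/2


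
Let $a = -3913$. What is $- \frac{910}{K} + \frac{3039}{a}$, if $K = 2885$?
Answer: $- \frac{2465669}{2257801} \approx -1.0921$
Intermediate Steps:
$- \frac{910}{K} + \frac{3039}{a} = - \frac{910}{2885} + \frac{3039}{-3913} = \left(-910\right) \frac{1}{2885} + 3039 \left(- \frac{1}{3913}\right) = - \frac{182}{577} - \frac{3039}{3913} = - \frac{2465669}{2257801}$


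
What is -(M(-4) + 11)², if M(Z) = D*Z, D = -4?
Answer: -729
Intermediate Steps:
M(Z) = -4*Z
-(M(-4) + 11)² = -(-4*(-4) + 11)² = -(16 + 11)² = -1*27² = -1*729 = -729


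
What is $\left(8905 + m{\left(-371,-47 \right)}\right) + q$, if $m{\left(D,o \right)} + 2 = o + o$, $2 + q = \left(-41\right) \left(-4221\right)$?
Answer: $181868$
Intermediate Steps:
$q = 173059$ ($q = -2 - -173061 = -2 + 173061 = 173059$)
$m{\left(D,o \right)} = -2 + 2 o$ ($m{\left(D,o \right)} = -2 + \left(o + o\right) = -2 + 2 o$)
$\left(8905 + m{\left(-371,-47 \right)}\right) + q = \left(8905 + \left(-2 + 2 \left(-47\right)\right)\right) + 173059 = \left(8905 - 96\right) + 173059 = 8809 + 173059 = 181868$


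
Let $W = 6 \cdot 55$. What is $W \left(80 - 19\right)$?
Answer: $20130$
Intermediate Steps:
$W = 330$
$W \left(80 - 19\right) = 330 \left(80 - 19\right) = 330 \cdot 61 = 20130$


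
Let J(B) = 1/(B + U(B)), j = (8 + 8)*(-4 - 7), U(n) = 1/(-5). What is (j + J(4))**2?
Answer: 11148921/361 ≈ 30883.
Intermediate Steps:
U(n) = -1/5
j = -176 (j = 16*(-11) = -176)
J(B) = 1/(-1/5 + B) (J(B) = 1/(B - 1/5) = 1/(-1/5 + B))
(j + J(4))**2 = (-176 + 5/(-1 + 5*4))**2 = (-176 + 5/(-1 + 20))**2 = (-176 + 5/19)**2 = (-3339/19)**2 = 11148921/361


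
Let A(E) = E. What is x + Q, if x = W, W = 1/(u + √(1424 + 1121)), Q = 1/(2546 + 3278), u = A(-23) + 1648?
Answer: 37819/48013056 - √2545/2638080 ≈ 0.00076856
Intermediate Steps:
u = 1625 (u = -23 + 1648 = 1625)
Q = 1/5824 ≈ 0.00017170
W = 1/(1625 + √2545) (W = 1/(1625 + √(1424 + 1121)) = 1/(1625 + √2545) ≈ 0.00059685)
x = 325/527616 - √2545/2638080 ≈ 0.00059685
x + Q = (325/527616 - √2545/2638080) + 1/5824 = 37819/48013056 - √2545/2638080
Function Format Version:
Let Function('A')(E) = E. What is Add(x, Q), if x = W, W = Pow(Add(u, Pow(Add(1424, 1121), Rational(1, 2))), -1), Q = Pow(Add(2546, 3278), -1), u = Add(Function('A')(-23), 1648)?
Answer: Add(Rational(37819, 48013056), Mul(Rational(-1, 2638080), Pow(2545, Rational(1, 2)))) ≈ 0.00076856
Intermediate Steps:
u = 1625 (u = Add(-23, 1648) = 1625)
Q = Rational(1, 5824) (Q = Pow(5824, -1) = Rational(1, 5824) ≈ 0.00017170)
W = Pow(Add(1625, Pow(2545, Rational(1, 2))), -1) (W = Pow(Add(1625, Pow(Add(1424, 1121), Rational(1, 2))), -1) = Pow(Add(1625, Pow(2545, Rational(1, 2))), -1) ≈ 0.00059685)
x = Add(Rational(325, 527616), Mul(Rational(-1, 2638080), Pow(2545, Rational(1, 2)))) ≈ 0.00059685
Add(x, Q) = Add(Add(Rational(325, 527616), Mul(Rational(-1, 2638080), Pow(2545, Rational(1, 2)))), Rational(1, 5824)) = Add(Rational(37819, 48013056), Mul(Rational(-1, 2638080), Pow(2545, Rational(1, 2))))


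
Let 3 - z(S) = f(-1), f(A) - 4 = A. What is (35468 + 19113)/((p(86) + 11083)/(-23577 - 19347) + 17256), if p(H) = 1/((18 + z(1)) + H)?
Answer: 81218274592/25677095981 ≈ 3.1631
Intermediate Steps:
f(A) = 4 + A
z(S) = 0 (z(S) = 3 - (4 - 1) = 3 - 1*3 = 3 - 3 = 0)
p(H) = 1/(18 + H) (p(H) = 1/((18 + 0) + H) = 1/(18 + H))
(35468 + 19113)/((p(86) + 11083)/(-23577 - 19347) + 17256) = (35468 + 19113)/((1/(18 + 86) + 11083)/(-23577 - 19347) + 17256) = 54581/((1/104 + 11083)/(-42924) + 17256) = 54581/((1/104 + 11083)*(-1/42924) + 17256) = 54581/((1152633/104)*(-1/42924) + 17256) = 54581/(-384211/1488032 + 17256) = 54581/(25677095981/1488032) = 54581*(1488032/25677095981) = 81218274592/25677095981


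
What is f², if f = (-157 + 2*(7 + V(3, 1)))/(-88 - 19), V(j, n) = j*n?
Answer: 18769/11449 ≈ 1.6394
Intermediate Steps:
f = 137/107 (f = (-157 + 2*(7 + 3*1))/(-88 - 19) = (-157 + 2*(7 + 3))/(-107) = (-157 + 2*10)*(-1/107) = (-157 + 20)*(-1/107) = -137*(-1/107) = 137/107 ≈ 1.2804)
f² = (137/107)² = 18769/11449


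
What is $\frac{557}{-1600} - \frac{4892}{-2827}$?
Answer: $\frac{6252561}{4523200} \approx 1.3823$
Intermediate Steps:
$\frac{557}{-1600} - \frac{4892}{-2827} = 557 \left(- \frac{1}{1600}\right) - - \frac{4892}{2827} = - \frac{557}{1600} + \frac{4892}{2827} = \frac{6252561}{4523200}$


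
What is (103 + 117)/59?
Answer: 220/59 ≈ 3.7288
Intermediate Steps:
(103 + 117)/59 = 220*(1/59) = 220/59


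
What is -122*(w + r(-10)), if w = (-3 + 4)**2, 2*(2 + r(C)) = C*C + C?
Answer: -5368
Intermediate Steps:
r(C) = -2 + C/2 + C**2/2 (r(C) = -2 + (C*C + C)/2 = -2 + (C**2 + C)/2 = -2 + (C + C**2)/2 = -2 + (C/2 + C**2/2) = -2 + C/2 + C**2/2)
w = 1 (w = 1**2 = 1)
-122*(w + r(-10)) = -122*(1 + (-2 + (1/2)*(-10) + (1/2)*(-10)**2)) = -122*(1 + (-2 - 5 + (1/2)*100)) = -122*(1 + (-2 - 5 + 50)) = -122*(1 + 43) = -122*44 = -5368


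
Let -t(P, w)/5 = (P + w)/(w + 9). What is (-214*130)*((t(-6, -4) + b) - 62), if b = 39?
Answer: 361660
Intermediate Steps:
t(P, w) = -5*(P + w)/(9 + w) (t(P, w) = -5*(P + w)/(w + 9) = -5*(P + w)/(9 + w))
(-214*130)*((t(-6, -4) + b) - 62) = (-214*130)*((5*(-1*(-6) - 1*(-4))/(9 - 4) + 39) - 62) = -27820*((5*(6 + 4)/5 + 39) - 62) = -27820*((5*(1/5)*10 + 39) - 62) = -27820*((10 + 39) - 62) = -27820*(49 - 62) = -27820*(-13) = 361660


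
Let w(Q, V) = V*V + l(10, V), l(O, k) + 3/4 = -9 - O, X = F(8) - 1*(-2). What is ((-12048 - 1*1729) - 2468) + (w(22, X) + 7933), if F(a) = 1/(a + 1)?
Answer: -2698043/324 ≈ -8327.3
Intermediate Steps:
F(a) = 1/(1 + a)
X = 19/9 (X = 1/(1 + 8) - 1*(-2) = 1/9 + 2 = ⅑ + 2 = 19/9 ≈ 2.1111)
l(O, k) = -39/4 - O (l(O, k) = -¾ + (-9 - O) = -39/4 - O)
w(Q, V) = -79/4 + V² (w(Q, V) = V*V + (-39/4 - 1*10) = V² + (-39/4 - 10) = V² - 79/4 = -79/4 + V²)
((-12048 - 1*1729) - 2468) + (w(22, X) + 7933) = ((-12048 - 1*1729) - 2468) + ((-79/4 + (19/9)²) + 7933) = ((-12048 - 1729) - 2468) + ((-79/4 + 361/81) + 7933) = (-13777 - 2468) + (-4955/324 + 7933) = -16245 + 2565337/324 = -2698043/324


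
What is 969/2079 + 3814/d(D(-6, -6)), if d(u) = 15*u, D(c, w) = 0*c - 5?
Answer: -872959/17325 ≈ -50.387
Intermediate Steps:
D(c, w) = -5 (D(c, w) = 0 - 5 = -5)
969/2079 + 3814/d(D(-6, -6)) = 969/2079 + 3814/((15*(-5))) = 969*(1/2079) + 3814/(-75) = 323/693 + 3814*(-1/75) = 323/693 - 3814/75 = -872959/17325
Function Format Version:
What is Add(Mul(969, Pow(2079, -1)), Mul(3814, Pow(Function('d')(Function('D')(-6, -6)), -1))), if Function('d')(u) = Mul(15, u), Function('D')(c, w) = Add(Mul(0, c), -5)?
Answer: Rational(-872959, 17325) ≈ -50.387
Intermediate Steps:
Function('D')(c, w) = -5 (Function('D')(c, w) = Add(0, -5) = -5)
Add(Mul(969, Pow(2079, -1)), Mul(3814, Pow(Function('d')(Function('D')(-6, -6)), -1))) = Add(Mul(969, Pow(2079, -1)), Mul(3814, Pow(Mul(15, -5), -1))) = Add(Mul(969, Rational(1, 2079)), Mul(3814, Pow(-75, -1))) = Add(Rational(323, 693), Mul(3814, Rational(-1, 75))) = Add(Rational(323, 693), Rational(-3814, 75)) = Rational(-872959, 17325)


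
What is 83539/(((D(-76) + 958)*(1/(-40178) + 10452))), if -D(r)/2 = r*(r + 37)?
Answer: -1678214971/1043552030675 ≈ -0.0016082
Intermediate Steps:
D(r) = -2*r*(37 + r) (D(r) = -2*r*(r + 37) = -2*r*(37 + r))
83539/(((D(-76) + 958)*(1/(-40178) + 10452))) = 83539/(((-2*(-76)*(37 - 76) + 958)*(1/(-40178) + 10452))) = 83539/(((-2*(-76)*(-39) + 958)*(-1/40178 + 10452))) = 83539/(((-5928 + 958)*(419940455/40178))) = 83539/((-4970*419940455/40178)) = 83539/(-1043552030675/20089) = 83539*(-20089/1043552030675) = -1678214971/1043552030675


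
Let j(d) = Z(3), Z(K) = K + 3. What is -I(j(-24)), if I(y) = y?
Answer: -6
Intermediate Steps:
Z(K) = 3 + K
j(d) = 6 (j(d) = 3 + 3 = 6)
-I(j(-24)) = -1*6 = -6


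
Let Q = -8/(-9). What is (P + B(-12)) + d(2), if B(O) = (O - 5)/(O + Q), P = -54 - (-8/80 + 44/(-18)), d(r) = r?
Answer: -43133/900 ≈ -47.926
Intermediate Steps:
Q = 8/9 (Q = -8*(-⅑) = 8/9 ≈ 0.88889)
P = -4631/90 (P = -54 - (-8*1/80 + 44*(-1/18)) = -54 - (-⅒ - 22/9) = -54 - 1*(-229/90) = -54 + 229/90 = -4631/90 ≈ -51.456)
B(O) = (-5 + O)/(8/9 + O) (B(O) = (O - 5)/(O + 8/9) = (-5 + O)/(8/9 + O))
(P + B(-12)) + d(2) = (-4631/90 + 9*(-5 - 12)/(8 + 9*(-12))) + 2 = (-4631/90 + 9*(-17)/(8 - 108)) + 2 = (-4631/90 + 9*(-17)/(-100)) + 2 = (-4631/90 + 9*(-1/100)*(-17)) + 2 = (-4631/90 + 153/100) + 2 = -44933/900 + 2 = -43133/900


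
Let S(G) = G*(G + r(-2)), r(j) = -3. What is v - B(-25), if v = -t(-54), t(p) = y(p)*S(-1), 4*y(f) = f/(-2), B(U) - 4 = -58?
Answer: 27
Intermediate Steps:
B(U) = -54 (B(U) = 4 - 58 = -54)
S(G) = G*(-3 + G) (S(G) = G*(G - 3) = G*(-3 + G))
y(f) = -f/8 (y(f) = (f/(-2))/4 = (f*(-1/2))/4 = (-f/2)/4 = -f/8)
t(p) = -p/2 (t(p) = (-p/8)*(-(-3 - 1)) = (-p/8)*(-1*(-4)) = -p/8*4 = -p/2)
v = -27 (v = -(-1)*(-54)/2 = -1*27 = -27)
v - B(-25) = -27 - 1*(-54) = -27 + 54 = 27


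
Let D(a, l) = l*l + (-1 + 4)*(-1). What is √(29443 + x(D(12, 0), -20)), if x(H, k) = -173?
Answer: √29270 ≈ 171.08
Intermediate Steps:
D(a, l) = -3 + l² (D(a, l) = l² + 3*(-1) = l² - 3 = -3 + l²)
√(29443 + x(D(12, 0), -20)) = √(29443 - 173) = √29270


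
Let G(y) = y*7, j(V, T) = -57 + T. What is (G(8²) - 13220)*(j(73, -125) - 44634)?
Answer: 572389952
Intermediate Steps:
G(y) = 7*y
(G(8²) - 13220)*(j(73, -125) - 44634) = (7*8² - 13220)*((-57 - 125) - 44634) = (7*64 - 13220)*(-182 - 44634) = (448 - 13220)*(-44816) = -12772*(-44816) = 572389952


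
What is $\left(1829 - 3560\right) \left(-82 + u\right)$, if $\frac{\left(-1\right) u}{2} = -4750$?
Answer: $-16302558$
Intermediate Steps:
$u = 9500$ ($u = \left(-2\right) \left(-4750\right) = 9500$)
$\left(1829 - 3560\right) \left(-82 + u\right) = \left(1829 - 3560\right) \left(-82 + 9500\right) = \left(-1731\right) 9418 = -16302558$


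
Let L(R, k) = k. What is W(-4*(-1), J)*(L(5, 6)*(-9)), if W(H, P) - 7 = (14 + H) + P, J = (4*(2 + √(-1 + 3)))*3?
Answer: -2646 - 648*√2 ≈ -3562.4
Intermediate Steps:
J = 24 + 12*√2 (J = (4*(2 + √2))*3 = (8 + 4*√2)*3 = 24 + 12*√2 ≈ 40.971)
W(H, P) = 21 + H + P (W(H, P) = 7 + ((14 + H) + P) = 7 + (14 + H + P) = 21 + H + P)
W(-4*(-1), J)*(L(5, 6)*(-9)) = (21 - 4*(-1) + (24 + 12*√2))*(6*(-9)) = (21 + 4 + (24 + 12*√2))*(-54) = (49 + 12*√2)*(-54) = -2646 - 648*√2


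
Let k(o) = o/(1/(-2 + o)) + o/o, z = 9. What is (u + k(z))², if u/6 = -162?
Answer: 824464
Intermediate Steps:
u = -972 (u = 6*(-162) = -972)
k(o) = 1 + o*(-2 + o) (k(o) = o*(-2 + o) + 1 = 1 + o*(-2 + o))
(u + k(z))² = (-972 + (1 + 9² - 2*9))² = (-972 + (1 + 81 - 18))² = (-972 + 64)² = (-908)² = 824464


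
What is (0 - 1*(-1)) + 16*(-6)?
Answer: -95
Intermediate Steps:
(0 - 1*(-1)) + 16*(-6) = (0 + 1) - 96 = 1 - 96 = -95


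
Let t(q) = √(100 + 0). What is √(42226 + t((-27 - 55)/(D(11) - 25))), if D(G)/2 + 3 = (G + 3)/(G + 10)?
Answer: 2*√10559 ≈ 205.51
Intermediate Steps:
D(G) = -6 + 2*(3 + G)/(10 + G) (D(G) = -6 + 2*((G + 3)/(G + 10)) = -6 + 2*((3 + G)/(10 + G)) = -6 + 2*(3 + G)/(10 + G))
t(q) = 10 (t(q) = √100 = 10)
√(42226 + t((-27 - 55)/(D(11) - 25))) = √(42226 + 10) = √42236 = 2*√10559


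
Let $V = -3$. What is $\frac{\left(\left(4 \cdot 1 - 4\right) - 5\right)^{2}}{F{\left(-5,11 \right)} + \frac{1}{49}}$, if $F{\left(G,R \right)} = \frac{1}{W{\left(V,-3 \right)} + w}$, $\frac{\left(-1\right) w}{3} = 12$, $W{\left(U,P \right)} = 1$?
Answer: $- \frac{6125}{2} \approx -3062.5$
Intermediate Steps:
$w = -36$ ($w = \left(-3\right) 12 = -36$)
$F{\left(G,R \right)} = - \frac{1}{35}$ ($F{\left(G,R \right)} = \frac{1}{1 - 36} = \frac{1}{-35} = - \frac{1}{35}$)
$\frac{\left(\left(4 \cdot 1 - 4\right) - 5\right)^{2}}{F{\left(-5,11 \right)} + \frac{1}{49}} = \frac{\left(\left(4 \cdot 1 - 4\right) - 5\right)^{2}}{- \frac{1}{35} + \frac{1}{49}} = \frac{\left(\left(4 - 4\right) - 5\right)^{2}}{- \frac{1}{35} + \frac{1}{49}} = \frac{\left(0 - 5\right)^{2}}{- \frac{2}{245}} = - \frac{245 \left(-5\right)^{2}}{2} = \left(- \frac{245}{2}\right) 25 = - \frac{6125}{2}$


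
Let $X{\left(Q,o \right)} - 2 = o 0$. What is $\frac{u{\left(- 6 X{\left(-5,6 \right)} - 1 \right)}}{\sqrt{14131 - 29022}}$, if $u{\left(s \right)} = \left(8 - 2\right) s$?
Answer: $\frac{78 i \sqrt{14891}}{14891} \approx 0.63919 i$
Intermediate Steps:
$X{\left(Q,o \right)} = 2$ ($X{\left(Q,o \right)} = 2 + o 0 = 2 + 0 = 2$)
$u{\left(s \right)} = 6 s$
$\frac{u{\left(- 6 X{\left(-5,6 \right)} - 1 \right)}}{\sqrt{14131 - 29022}} = \frac{6 \left(\left(-6\right) 2 - 1\right)}{\sqrt{14131 - 29022}} = \frac{6 \left(-12 - 1\right)}{\sqrt{-14891}} = \frac{6 \left(-13\right)}{i \sqrt{14891}} = - 78 \left(- \frac{i \sqrt{14891}}{14891}\right) = \frac{78 i \sqrt{14891}}{14891}$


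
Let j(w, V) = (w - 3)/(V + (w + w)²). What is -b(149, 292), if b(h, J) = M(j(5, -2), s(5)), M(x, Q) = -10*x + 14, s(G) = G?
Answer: -676/49 ≈ -13.796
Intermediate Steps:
j(w, V) = (-3 + w)/(V + 4*w²) (j(w, V) = (-3 + w)/(V + (2*w)²) = (-3 + w)/(V + 4*w²))
M(x, Q) = 14 - 10*x
b(h, J) = 676/49 (b(h, J) = 14 - 10*(-3 + 5)/(-2 + 4*5²) = 14 - 10*2/(-2 + 4*25) = 14 - 10*2/(-2 + 100) = 14 - 10*2/98 = 14 - 5*2/49 = 14 - 10*1/49 = 14 - 10/49 = 676/49)
-b(149, 292) = -1*676/49 = -676/49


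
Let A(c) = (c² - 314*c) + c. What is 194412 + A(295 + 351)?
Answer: 409530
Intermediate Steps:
A(c) = c² - 313*c
194412 + A(295 + 351) = 194412 + (295 + 351)*(-313 + (295 + 351)) = 194412 + 646*(-313 + 646) = 194412 + 646*333 = 194412 + 215118 = 409530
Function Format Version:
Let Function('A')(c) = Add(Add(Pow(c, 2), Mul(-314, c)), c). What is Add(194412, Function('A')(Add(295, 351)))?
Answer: 409530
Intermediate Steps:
Function('A')(c) = Add(Pow(c, 2), Mul(-313, c))
Add(194412, Function('A')(Add(295, 351))) = Add(194412, Mul(Add(295, 351), Add(-313, Add(295, 351)))) = Add(194412, Mul(646, Add(-313, 646))) = Add(194412, Mul(646, 333)) = Add(194412, 215118) = 409530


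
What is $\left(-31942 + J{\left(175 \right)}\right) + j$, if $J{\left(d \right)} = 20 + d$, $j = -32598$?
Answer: $-64345$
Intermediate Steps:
$\left(-31942 + J{\left(175 \right)}\right) + j = \left(-31942 + \left(20 + 175\right)\right) - 32598 = \left(-31942 + 195\right) - 32598 = -31747 - 32598 = -64345$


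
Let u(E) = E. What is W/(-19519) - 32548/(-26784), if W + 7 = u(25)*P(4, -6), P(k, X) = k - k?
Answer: 158872975/130699224 ≈ 1.2156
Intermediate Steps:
P(k, X) = 0
W = -7 (W = -7 + 25*0 = -7 + 0 = -7)
W/(-19519) - 32548/(-26784) = -7/(-19519) - 32548/(-26784) = -7*(-1/19519) - 32548*(-1/26784) = 7/19519 + 8137/6696 = 158872975/130699224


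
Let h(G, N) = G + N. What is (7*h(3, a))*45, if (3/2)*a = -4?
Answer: 105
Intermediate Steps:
a = -8/3 (a = (⅔)*(-4) = -8/3 ≈ -2.6667)
(7*h(3, a))*45 = (7*(3 - 8/3))*45 = (7*(⅓))*45 = (7/3)*45 = 105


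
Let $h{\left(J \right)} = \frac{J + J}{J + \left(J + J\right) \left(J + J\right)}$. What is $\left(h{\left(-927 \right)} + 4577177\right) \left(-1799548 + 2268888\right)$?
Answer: $\frac{7963571101599580}{3707} \approx 2.1483 \cdot 10^{12}$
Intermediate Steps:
$h{\left(J \right)} = \frac{2 J}{J + 4 J^{2}}$ ($h{\left(J \right)} = \frac{2 J}{J + 2 J 2 J} = \frac{2 J}{J + 4 J^{2}}$)
$\left(h{\left(-927 \right)} + 4577177\right) \left(-1799548 + 2268888\right) = \left(\frac{2}{1 + 4 \left(-927\right)} + 4577177\right) \left(-1799548 + 2268888\right) = \left(\frac{2}{1 - 3708} + 4577177\right) 469340 = \left(\frac{2}{-3707} + 4577177\right) 469340 = \left(2 \left(- \frac{1}{3707}\right) + 4577177\right) 469340 = \left(- \frac{2}{3707} + 4577177\right) 469340 = \frac{16967595137}{3707} \cdot 469340 = \frac{7963571101599580}{3707}$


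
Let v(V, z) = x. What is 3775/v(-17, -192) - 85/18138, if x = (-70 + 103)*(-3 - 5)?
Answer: -11415565/798072 ≈ -14.304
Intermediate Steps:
x = -264 (x = 33*(-8) = -264)
v(V, z) = -264
3775/v(-17, -192) - 85/18138 = 3775/(-264) - 85/18138 = 3775*(-1/264) - 85*1/18138 = -3775/264 - 85/18138 = -11415565/798072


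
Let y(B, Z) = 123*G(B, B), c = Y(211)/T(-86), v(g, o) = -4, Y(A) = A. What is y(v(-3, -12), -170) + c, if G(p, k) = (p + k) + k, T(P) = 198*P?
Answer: -25133539/17028 ≈ -1476.0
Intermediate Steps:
G(p, k) = p + 2*k (G(p, k) = (k + p) + k = p + 2*k)
c = -211/17028 (c = 211/((198*(-86))) = 211/(-17028) = 211*(-1/17028) = -211/17028 ≈ -0.012391)
y(B, Z) = 369*B (y(B, Z) = 123*(B + 2*B) = 123*(3*B) = 369*B)
y(v(-3, -12), -170) + c = 369*(-4) - 211/17028 = -1476 - 211/17028 = -25133539/17028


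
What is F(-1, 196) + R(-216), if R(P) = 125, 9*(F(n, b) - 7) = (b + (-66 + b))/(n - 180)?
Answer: 214702/1629 ≈ 131.80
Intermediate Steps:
F(n, b) = 7 + (-66 + 2*b)/(9*(-180 + n)) (F(n, b) = 7 + ((b + (-66 + b))/(n - 180))/9 = 7 + ((-66 + 2*b)/(-180 + n))/9 = 7 + (-66 + 2*b)/(9*(-180 + n)))
F(-1, 196) + R(-216) = (-11406 + 2*196 + 63*(-1))/(9*(-180 - 1)) + 125 = (1/9)*(-11406 + 392 - 63)/(-181) + 125 = (1/9)*(-1/181)*(-11077) + 125 = 11077/1629 + 125 = 214702/1629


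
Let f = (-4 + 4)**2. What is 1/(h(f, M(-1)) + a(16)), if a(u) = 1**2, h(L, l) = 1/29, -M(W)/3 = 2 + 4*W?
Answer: 29/30 ≈ 0.96667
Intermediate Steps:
f = 0 (f = 0**2 = 0)
M(W) = -6 - 12*W (M(W) = -3*(2 + 4*W) = -6 - 12*W)
h(L, l) = 1/29
a(u) = 1
1/(h(f, M(-1)) + a(16)) = 1/(1/29 + 1) = 1/(30/29) = 29/30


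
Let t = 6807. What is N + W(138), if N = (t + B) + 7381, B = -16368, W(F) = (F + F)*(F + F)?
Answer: 73996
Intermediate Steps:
W(F) = 4*F**2 (W(F) = (2*F)*(2*F) = 4*F**2)
N = -2180 (N = (6807 - 16368) + 7381 = -9561 + 7381 = -2180)
N + W(138) = -2180 + 4*138**2 = -2180 + 4*19044 = -2180 + 76176 = 73996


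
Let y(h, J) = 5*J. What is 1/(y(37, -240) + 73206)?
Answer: 1/72006 ≈ 1.3888e-5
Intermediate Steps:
1/(y(37, -240) + 73206) = 1/(5*(-240) + 73206) = 1/(-1200 + 73206) = 1/72006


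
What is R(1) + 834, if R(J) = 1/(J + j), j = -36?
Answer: 29189/35 ≈ 833.97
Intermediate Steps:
R(J) = 1/(-36 + J) (R(J) = 1/(J - 36) = 1/(-36 + J))
R(1) + 834 = 1/(-36 + 1) + 834 = 1/(-35) + 834 = -1/35 + 834 = 29189/35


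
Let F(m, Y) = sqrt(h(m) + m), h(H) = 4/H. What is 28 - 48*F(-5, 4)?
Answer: 28 - 48*I*sqrt(145)/5 ≈ 28.0 - 115.6*I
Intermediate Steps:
F(m, Y) = sqrt(m + 4/m) (F(m, Y) = sqrt(4/m + m) = sqrt(m + 4/m))
28 - 48*F(-5, 4) = 28 - 48*sqrt(-5 + 4/(-5)) = 28 - 48*sqrt(-5 + 4*(-1/5)) = 28 - 48*sqrt(-5 - 4/5) = 28 - 48*I*sqrt(145)/5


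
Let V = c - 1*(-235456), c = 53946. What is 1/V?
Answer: 1/289402 ≈ 3.4554e-6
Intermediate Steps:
V = 289402 (V = 53946 - 1*(-235456) = 53946 + 235456 = 289402)
1/V = 1/289402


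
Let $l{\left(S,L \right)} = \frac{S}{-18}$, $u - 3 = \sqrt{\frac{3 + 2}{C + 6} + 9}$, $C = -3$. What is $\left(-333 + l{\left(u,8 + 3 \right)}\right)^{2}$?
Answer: $\frac{107892059}{972} + \frac{3998 \sqrt{6}}{81} \approx 1.1112 \cdot 10^{5}$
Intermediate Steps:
$u = 3 + \frac{4 \sqrt{6}}{3}$ ($u = 3 + \sqrt{\frac{3 + 2}{-3 + 6} + 9} = 3 + \sqrt{\frac{5}{3} + 9} = 3 + \sqrt{\frac{32}{3}} = 3 + \frac{4 \sqrt{6}}{3} \approx 6.266$)
$l{\left(S,L \right)} = - \frac{S}{18}$ ($l{\left(S,L \right)} = S \left(- \frac{1}{18}\right) = - \frac{S}{18}$)
$\left(-333 + l{\left(u,8 + 3 \right)}\right)^{2} = \left(-333 - \frac{3 + \frac{4 \sqrt{6}}{3}}{18}\right)^{2} = \left(-333 - \left(\frac{1}{6} + \frac{2 \sqrt{6}}{27}\right)\right)^{2} = \left(- \frac{1999}{6} - \frac{2 \sqrt{6}}{27}\right)^{2}$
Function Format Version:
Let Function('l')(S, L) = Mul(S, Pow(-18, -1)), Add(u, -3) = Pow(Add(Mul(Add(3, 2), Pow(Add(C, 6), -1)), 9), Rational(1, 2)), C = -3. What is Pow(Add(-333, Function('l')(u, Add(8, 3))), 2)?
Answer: Add(Rational(107892059, 972), Mul(Rational(3998, 81), Pow(6, Rational(1, 2)))) ≈ 1.1112e+5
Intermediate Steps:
u = Add(3, Mul(Rational(4, 3), Pow(6, Rational(1, 2)))) (u = Add(3, Pow(Add(Mul(Add(3, 2), Pow(Add(-3, 6), -1)), 9), Rational(1, 2))) = Add(3, Pow(Add(Mul(5, Pow(3, -1)), 9), Rational(1, 2))) = Add(3, Pow(Add(Mul(5, Rational(1, 3)), 9), Rational(1, 2))) = Add(3, Pow(Add(Rational(5, 3), 9), Rational(1, 2))) = Add(3, Pow(Rational(32, 3), Rational(1, 2))) = Add(3, Mul(Rational(4, 3), Pow(6, Rational(1, 2)))) ≈ 6.2660)
Function('l')(S, L) = Mul(Rational(-1, 18), S) (Function('l')(S, L) = Mul(S, Rational(-1, 18)) = Mul(Rational(-1, 18), S))
Pow(Add(-333, Function('l')(u, Add(8, 3))), 2) = Pow(Add(-333, Mul(Rational(-1, 18), Add(3, Mul(Rational(4, 3), Pow(6, Rational(1, 2)))))), 2) = Pow(Add(-333, Add(Rational(-1, 6), Mul(Rational(-2, 27), Pow(6, Rational(1, 2))))), 2) = Pow(Add(Rational(-1999, 6), Mul(Rational(-2, 27), Pow(6, Rational(1, 2)))), 2)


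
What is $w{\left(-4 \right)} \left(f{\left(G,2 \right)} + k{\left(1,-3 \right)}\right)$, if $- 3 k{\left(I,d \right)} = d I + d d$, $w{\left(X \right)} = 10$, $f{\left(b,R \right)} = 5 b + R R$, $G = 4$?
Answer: $220$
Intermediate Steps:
$f{\left(b,R \right)} = R^{2} + 5 b$ ($f{\left(b,R \right)} = 5 b + R^{2} = R^{2} + 5 b$)
$k{\left(I,d \right)} = - \frac{d^{2}}{3} - \frac{I d}{3}$ ($k{\left(I,d \right)} = - \frac{d I + d d}{3} = - \frac{I d + d^{2}}{3} = - \frac{d^{2} + I d}{3} = - \frac{d^{2}}{3} - \frac{I d}{3}$)
$w{\left(-4 \right)} \left(f{\left(G,2 \right)} + k{\left(1,-3 \right)}\right) = 10 \left(\left(2^{2} + 5 \cdot 4\right) - - (1 - 3)\right) = 10 \left(\left(4 + 20\right) - \left(-1\right) \left(-2\right)\right) = 10 \left(24 - 2\right) = 10 \cdot 22 = 220$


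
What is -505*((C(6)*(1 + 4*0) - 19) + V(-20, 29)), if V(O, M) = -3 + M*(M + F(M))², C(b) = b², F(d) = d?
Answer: -49272850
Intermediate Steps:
V(O, M) = -3 + 4*M³ (V(O, M) = -3 + M*(M + M)² = -3 + M*(2*M)² = -3 + M*(4*M²) = -3 + 4*M³)
-505*((C(6)*(1 + 4*0) - 19) + V(-20, 29)) = -505*((6²*(1 + 4*0) - 19) + (-3 + 4*29³)) = -505*((36*(1 + 0) - 19) + (-3 + 4*24389)) = -505*((36*1 - 19) + (-3 + 97556)) = -505*((36 - 19) + 97553) = -505*(17 + 97553) = -505*97570 = -49272850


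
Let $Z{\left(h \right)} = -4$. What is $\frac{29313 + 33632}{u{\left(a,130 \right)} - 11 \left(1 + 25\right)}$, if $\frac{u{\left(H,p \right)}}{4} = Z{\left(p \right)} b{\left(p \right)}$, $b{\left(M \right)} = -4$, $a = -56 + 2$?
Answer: $- \frac{62945}{222} \approx -283.54$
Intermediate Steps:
$a = -54$
$u{\left(H,p \right)} = 64$ ($u{\left(H,p \right)} = 4 \left(\left(-4\right) \left(-4\right)\right) = 4 \cdot 16 = 64$)
$\frac{29313 + 33632}{u{\left(a,130 \right)} - 11 \left(1 + 25\right)} = \frac{29313 + 33632}{64 - 11 \left(1 + 25\right)} = \frac{62945}{64 - 286} = \frac{62945}{-222} = 62945 \left(- \frac{1}{222}\right) = - \frac{62945}{222}$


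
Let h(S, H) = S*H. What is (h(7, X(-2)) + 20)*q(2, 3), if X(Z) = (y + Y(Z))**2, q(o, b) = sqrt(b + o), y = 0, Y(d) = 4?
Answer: 132*sqrt(5) ≈ 295.16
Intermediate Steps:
X(Z) = 16 (X(Z) = (0 + 4)**2 = 4**2 = 16)
h(S, H) = H*S
(h(7, X(-2)) + 20)*q(2, 3) = (16*7 + 20)*sqrt(3 + 2) = (112 + 20)*sqrt(5) = 132*sqrt(5)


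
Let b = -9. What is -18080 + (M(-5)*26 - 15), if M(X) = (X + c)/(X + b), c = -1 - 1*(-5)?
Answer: -126652/7 ≈ -18093.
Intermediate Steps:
c = 4 (c = -1 + 5 = 4)
M(X) = (4 + X)/(-9 + X) (M(X) = (X + 4)/(X - 9) = (4 + X)/(-9 + X))
-18080 + (M(-5)*26 - 15) = -18080 + (((4 - 5)/(-9 - 5))*26 - 15) = -18080 + ((-1/(-14))*26 - 15) = -18080 + (-1/14*(-1)*26 - 15) = -18080 + ((1/14)*26 - 15) = -18080 + (13/7 - 15) = -18080 - 92/7 = -126652/7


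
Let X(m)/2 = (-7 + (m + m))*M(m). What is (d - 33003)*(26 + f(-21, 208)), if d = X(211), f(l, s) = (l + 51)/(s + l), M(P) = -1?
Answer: -165511036/187 ≈ -8.8509e+5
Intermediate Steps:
f(l, s) = (51 + l)/(l + s)
X(m) = 14 - 4*m (X(m) = 2*((-7 + (m + m))*(-1)) = 2*((-7 + 2*m)*(-1)) = 2*(7 - 2*m) = 14 - 4*m)
d = -830 (d = 14 - 4*211 = 14 - 844 = -830)
(d - 33003)*(26 + f(-21, 208)) = (-830 - 33003)*(26 + (51 - 21)/(-21 + 208)) = -33833*(26 + 30/187) = -33833*4892/187 = -165511036/187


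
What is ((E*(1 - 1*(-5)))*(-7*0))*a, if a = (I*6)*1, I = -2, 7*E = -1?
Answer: 0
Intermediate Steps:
E = -1/7 (E = (1/7)*(-1) = -1/7 ≈ -0.14286)
a = -12 (a = -2*6*1 = -12*1 = -12)
((E*(1 - 1*(-5)))*(-7*0))*a = ((-(1 - 1*(-5))/7)*(-7*0))*(-12) = (-(1 + 5)/7*0)*(-12) = (-1/7*6*0)*(-12) = -6/7*0*(-12) = 0*(-12) = 0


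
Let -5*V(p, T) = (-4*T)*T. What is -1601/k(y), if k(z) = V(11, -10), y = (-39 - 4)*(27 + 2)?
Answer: -1601/80 ≈ -20.013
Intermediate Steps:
y = -1247 (y = -43*29 = -1247)
V(p, T) = 4*T²/5 (V(p, T) = -(-4*T)*T/5 = -(-4)*T²/5 = 4*T²/5)
k(z) = 80 (k(z) = (⅘)*(-10)² = (⅘)*100 = 80)
-1601/k(y) = -1601/80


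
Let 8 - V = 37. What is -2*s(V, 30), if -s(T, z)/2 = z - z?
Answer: 0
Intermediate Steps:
V = -29 (V = 8 - 1*37 = 8 - 37 = -29)
s(T, z) = 0 (s(T, z) = -2*(z - z) = -2*0 = 0)
-2*s(V, 30) = -2*0 = 0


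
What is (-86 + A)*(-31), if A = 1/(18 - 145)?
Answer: 338613/127 ≈ 2666.2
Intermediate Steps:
A = -1/127 (A = 1/(-127) = -1/127 ≈ -0.0078740)
(-86 + A)*(-31) = (-86 - 1/127)*(-31) = -10923/127*(-31) = 338613/127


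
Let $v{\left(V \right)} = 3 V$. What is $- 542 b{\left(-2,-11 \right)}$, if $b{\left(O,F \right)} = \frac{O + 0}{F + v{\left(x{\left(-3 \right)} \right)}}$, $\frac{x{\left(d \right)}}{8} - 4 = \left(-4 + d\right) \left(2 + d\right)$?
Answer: $\frac{1084}{253} \approx 4.2846$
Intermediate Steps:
$x{\left(d \right)} = 32 + 8 \left(-4 + d\right) \left(2 + d\right)$
$b{\left(O,F \right)} = \frac{O}{264 + F}$ ($b{\left(O,F \right)} = \frac{O + 0}{F + 3 \left(-32 - -48 + 8 \left(-3\right)^{2}\right)} = \frac{O}{F + 3 \left(-32 + 48 + 8 \cdot 9\right)} = \frac{O}{F + 3 \left(-32 + 48 + 72\right)} = \frac{O}{F + 3 \cdot 88} = \frac{O}{F + 264} = \frac{O}{264 + F}$)
$- 542 b{\left(-2,-11 \right)} = - 542 \left(- \frac{2}{264 - 11}\right) = - 542 \left(- \frac{2}{253}\right) = - 542 \left(\left(-2\right) \frac{1}{253}\right) = \left(-542\right) \left(- \frac{2}{253}\right) = \frac{1084}{253}$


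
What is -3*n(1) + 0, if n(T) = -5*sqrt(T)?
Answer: 15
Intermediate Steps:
-3*n(1) + 0 = -(-15)*sqrt(1) + 0 = -(-15) + 0 = -3*(-5) + 0 = 15 + 0 = 15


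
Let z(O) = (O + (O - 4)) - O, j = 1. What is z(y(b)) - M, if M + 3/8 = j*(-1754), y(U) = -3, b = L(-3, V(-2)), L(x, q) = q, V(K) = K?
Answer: 13979/8 ≈ 1747.4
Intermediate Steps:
b = -2
M = -14035/8 (M = -3/8 + 1*(-1754) = -3/8 - 1754 = -14035/8 ≈ -1754.4)
z(O) = -4 + O (z(O) = (O + (-4 + O)) - O = (-4 + 2*O) - O = -4 + O)
z(y(b)) - M = (-4 - 3) - 1*(-14035/8) = -7 + 14035/8 = 13979/8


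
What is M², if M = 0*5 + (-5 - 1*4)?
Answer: 81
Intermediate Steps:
M = -9 (M = 0 + (-5 - 4) = 0 - 9 = -9)
M² = (-9)² = 81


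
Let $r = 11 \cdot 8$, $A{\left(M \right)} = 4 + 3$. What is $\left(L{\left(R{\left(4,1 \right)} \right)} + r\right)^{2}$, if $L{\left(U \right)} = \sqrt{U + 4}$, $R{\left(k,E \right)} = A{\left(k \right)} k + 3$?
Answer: $\left(88 + \sqrt{35}\right)^{2} \approx 8820.2$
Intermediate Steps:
$A{\left(M \right)} = 7$
$R{\left(k,E \right)} = 3 + 7 k$ ($R{\left(k,E \right)} = 7 k + 3 = 3 + 7 k$)
$L{\left(U \right)} = \sqrt{4 + U}$
$r = 88$
$\left(L{\left(R{\left(4,1 \right)} \right)} + r\right)^{2} = \left(\sqrt{4 + \left(3 + 7 \cdot 4\right)} + 88\right)^{2} = \left(\sqrt{4 + \left(3 + 28\right)} + 88\right)^{2} = \left(\sqrt{4 + 31} + 88\right)^{2} = \left(\sqrt{35} + 88\right)^{2} = \left(88 + \sqrt{35}\right)^{2}$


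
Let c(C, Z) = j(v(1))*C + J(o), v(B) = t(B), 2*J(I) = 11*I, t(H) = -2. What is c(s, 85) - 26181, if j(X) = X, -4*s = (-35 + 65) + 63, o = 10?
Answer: -52159/2 ≈ -26080.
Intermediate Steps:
J(I) = 11*I/2 (J(I) = (11*I)/2 = 11*I/2)
s = -93/4 (s = -((-35 + 65) + 63)/4 = -(30 + 63)/4 = -1/4*93 = -93/4 ≈ -23.250)
v(B) = -2
c(C, Z) = 55 - 2*C (c(C, Z) = -2*C + (11/2)*10 = -2*C + 55 = 55 - 2*C)
c(s, 85) - 26181 = (55 - 2*(-93/4)) - 26181 = (55 + 93/2) - 26181 = 203/2 - 26181 = -52159/2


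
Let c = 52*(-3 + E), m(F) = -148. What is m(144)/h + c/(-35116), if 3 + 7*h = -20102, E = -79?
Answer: 30526974/176501795 ≈ 0.17296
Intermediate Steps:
h = -20105/7 (h = -3/7 + (⅐)*(-20102) = -3/7 - 20102/7 = -20105/7 ≈ -2872.1)
c = -4264 (c = 52*(-3 - 79) = 52*(-82) = -4264)
m(144)/h + c/(-35116) = -148/(-20105/7) - 4264/(-35116) = -148*(-7/20105) - 4264*(-1/35116) = 1036/20105 + 1066/8779 = 30526974/176501795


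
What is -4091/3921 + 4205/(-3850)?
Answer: -6447631/3019170 ≈ -2.1356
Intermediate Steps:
-4091/3921 + 4205/(-3850) = -4091*1/3921 + 4205*(-1/3850) = -4091/3921 - 841/770 = -6447631/3019170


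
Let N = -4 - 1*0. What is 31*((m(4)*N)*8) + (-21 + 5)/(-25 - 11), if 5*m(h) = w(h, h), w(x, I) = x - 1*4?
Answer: 4/9 ≈ 0.44444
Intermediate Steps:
N = -4 (N = -4 + 0 = -4)
w(x, I) = -4 + x (w(x, I) = x - 4 = -4 + x)
m(h) = -4/5 + h/5 (m(h) = (-4 + h)/5 = -4/5 + h/5)
31*((m(4)*N)*8) + (-21 + 5)/(-25 - 11) = 31*(((-4/5 + (1/5)*4)*(-4))*8) + (-21 + 5)/(-25 - 11) = 31*(((-4/5 + 4/5)*(-4))*8) - 16/(-36) = 31*((0*(-4))*8) - 16*(-1/36) = 31*(0*8) + 4/9 = 31*0 + 4/9 = 0 + 4/9 = 4/9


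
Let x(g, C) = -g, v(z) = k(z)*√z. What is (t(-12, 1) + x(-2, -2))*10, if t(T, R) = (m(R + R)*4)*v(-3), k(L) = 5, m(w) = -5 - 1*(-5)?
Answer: 20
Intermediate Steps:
m(w) = 0 (m(w) = -5 + 5 = 0)
v(z) = 5*√z
t(T, R) = 0 (t(T, R) = (0*4)*(5*√(-3)) = 0*(5*(I*√3)) = 0*(5*I*√3) = 0)
(t(-12, 1) + x(-2, -2))*10 = (0 - 1*(-2))*10 = (0 + 2)*10 = 2*10 = 20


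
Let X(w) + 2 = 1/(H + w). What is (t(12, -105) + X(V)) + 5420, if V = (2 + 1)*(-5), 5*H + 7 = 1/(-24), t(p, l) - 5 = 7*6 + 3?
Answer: 10766372/1969 ≈ 5467.9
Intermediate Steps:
t(p, l) = 50 (t(p, l) = 5 + (7*6 + 3) = 5 + (42 + 3) = 5 + 45 = 50)
H = -169/120 (H = -7/5 + (⅕)/(-24) = -7/5 + (⅕)*(-1/24) = -7/5 - 1/120 = -169/120 ≈ -1.4083)
V = -15 (V = 3*(-5) = -15)
X(w) = -2 + 1/(-169/120 + w)
(t(12, -105) + X(V)) + 5420 = (50 + 2*(229 - 120*(-15))/(-169 + 120*(-15))) + 5420 = (50 + 2*(229 + 1800)/(-169 - 1800)) + 5420 = (50 + 2*2029/(-1969)) + 5420 = (50 + 2*(-1/1969)*2029) + 5420 = (50 - 4058/1969) + 5420 = 94392/1969 + 5420 = 10766372/1969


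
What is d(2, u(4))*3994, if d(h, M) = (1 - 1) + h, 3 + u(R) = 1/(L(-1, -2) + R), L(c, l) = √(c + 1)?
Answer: 7988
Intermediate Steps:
L(c, l) = √(1 + c)
u(R) = -3 + 1/R (u(R) = -3 + 1/(√(1 - 1) + R) = -3 + 1/(√0 + R) = -3 + 1/(0 + R) = -3 + 1/R)
d(h, M) = h (d(h, M) = 0 + h = h)
d(2, u(4))*3994 = 2*3994 = 7988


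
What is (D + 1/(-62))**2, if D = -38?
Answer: 5555449/3844 ≈ 1445.2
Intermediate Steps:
(D + 1/(-62))**2 = (-38 + 1/(-62))**2 = (-38 - 1/62)**2 = (-2357/62)**2 = 5555449/3844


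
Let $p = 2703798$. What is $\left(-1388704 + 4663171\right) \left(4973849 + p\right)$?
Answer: $25140201739149$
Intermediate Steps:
$\left(-1388704 + 4663171\right) \left(4973849 + p\right) = \left(-1388704 + 4663171\right) \left(4973849 + 2703798\right) = 3274467 \cdot 7677647 = 25140201739149$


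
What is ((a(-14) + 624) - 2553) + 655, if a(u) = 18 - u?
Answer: -1242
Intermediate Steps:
((a(-14) + 624) - 2553) + 655 = (((18 - 1*(-14)) + 624) - 2553) + 655 = (((18 + 14) + 624) - 2553) + 655 = ((32 + 624) - 2553) + 655 = (656 - 2553) + 655 = -1897 + 655 = -1242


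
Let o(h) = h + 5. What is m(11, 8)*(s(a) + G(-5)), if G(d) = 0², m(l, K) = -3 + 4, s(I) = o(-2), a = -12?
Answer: 3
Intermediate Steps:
o(h) = 5 + h
s(I) = 3 (s(I) = 5 - 2 = 3)
m(l, K) = 1
G(d) = 0
m(11, 8)*(s(a) + G(-5)) = 1*(3 + 0) = 1*3 = 3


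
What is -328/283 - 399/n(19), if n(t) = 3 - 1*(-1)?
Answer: -114229/1132 ≈ -100.91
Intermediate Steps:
n(t) = 4 (n(t) = 3 + 1 = 4)
-328/283 - 399/n(19) = -328/283 - 399/4 = -114229/1132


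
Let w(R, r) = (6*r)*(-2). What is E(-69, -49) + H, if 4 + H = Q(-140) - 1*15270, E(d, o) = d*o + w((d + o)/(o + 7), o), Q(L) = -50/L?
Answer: -158265/14 ≈ -11305.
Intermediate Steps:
w(R, r) = -12*r
E(d, o) = -12*o + d*o (E(d, o) = d*o - 12*o = -12*o + d*o)
H = -213831/14 (H = -4 + (-50/(-140) - 1*15270) = -4 + (-50*(-1/140) - 15270) = -4 + (5/14 - 15270) = -4 - 213775/14 = -213831/14 ≈ -15274.)
E(-69, -49) + H = -49*(-12 - 69) - 213831/14 = -49*(-81) - 213831/14 = 3969 - 213831/14 = -158265/14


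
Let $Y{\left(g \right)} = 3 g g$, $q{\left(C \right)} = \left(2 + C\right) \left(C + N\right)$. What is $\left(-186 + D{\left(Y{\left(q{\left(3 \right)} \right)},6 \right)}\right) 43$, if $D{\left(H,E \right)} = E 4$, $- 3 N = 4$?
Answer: $-6966$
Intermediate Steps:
$N = - \frac{4}{3}$ ($N = \left(- \frac{1}{3}\right) 4 = - \frac{4}{3} \approx -1.3333$)
$q{\left(C \right)} = \left(2 + C\right) \left(- \frac{4}{3} + C\right)$ ($q{\left(C \right)} = \left(2 + C\right) \left(C - \frac{4}{3}\right) = \left(2 + C\right) \left(- \frac{4}{3} + C\right)$)
$Y{\left(g \right)} = 3 g^{2}$
$D{\left(H,E \right)} = 4 E$
$\left(-186 + D{\left(Y{\left(q{\left(3 \right)} \right)},6 \right)}\right) 43 = \left(-186 + 4 \cdot 6\right) 43 = \left(-186 + 24\right) 43 = \left(-162\right) 43 = -6966$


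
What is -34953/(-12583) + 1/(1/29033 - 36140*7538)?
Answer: 276452582592072727/99522297123362826 ≈ 2.7778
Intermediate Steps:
-34953/(-12583) + 1/(1/29033 - 36140*7538) = -34953*(-1/12583) + (1/7538)/(1/29033 - 36140) = 34953/12583 + (1/7538)/(-1049252619/29033) = 34953/12583 - 29033/1049252619*1/7538 = 34953/12583 - 29033/7909266242022 = 276452582592072727/99522297123362826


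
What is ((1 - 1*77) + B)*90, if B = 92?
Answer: 1440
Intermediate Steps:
((1 - 1*77) + B)*90 = ((1 - 1*77) + 92)*90 = ((1 - 77) + 92)*90 = (-76 + 92)*90 = 16*90 = 1440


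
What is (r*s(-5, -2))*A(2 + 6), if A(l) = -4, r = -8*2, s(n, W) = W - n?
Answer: 192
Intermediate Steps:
r = -16
(r*s(-5, -2))*A(2 + 6) = -16*(-2 - 1*(-5))*(-4) = -16*(-2 + 5)*(-4) = -16*3*(-4) = -48*(-4) = 192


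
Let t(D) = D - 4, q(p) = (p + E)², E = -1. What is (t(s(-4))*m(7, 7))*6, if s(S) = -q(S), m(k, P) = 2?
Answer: -348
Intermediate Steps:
q(p) = (-1 + p)² (q(p) = (p - 1)² = (-1 + p)²)
s(S) = -(-1 + S)²
t(D) = -4 + D
(t(s(-4))*m(7, 7))*6 = ((-4 - (-1 - 4)²)*2)*6 = ((-4 - 1*(-5)²)*2)*6 = ((-4 - 1*25)*2)*6 = ((-4 - 25)*2)*6 = -29*2*6 = -58*6 = -348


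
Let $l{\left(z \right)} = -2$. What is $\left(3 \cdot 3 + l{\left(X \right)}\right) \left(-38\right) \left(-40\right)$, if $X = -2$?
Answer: $10640$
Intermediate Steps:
$\left(3 \cdot 3 + l{\left(X \right)}\right) \left(-38\right) \left(-40\right) = \left(3 \cdot 3 - 2\right) \left(-38\right) \left(-40\right) = \left(9 - 2\right) \left(-38\right) \left(-40\right) = 7 \left(-38\right) \left(-40\right) = \left(-266\right) \left(-40\right) = 10640$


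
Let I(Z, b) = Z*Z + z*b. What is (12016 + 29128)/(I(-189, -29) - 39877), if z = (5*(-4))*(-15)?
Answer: -5143/1607 ≈ -3.2004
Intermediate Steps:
z = 300 (z = -20*(-15) = 300)
I(Z, b) = Z² + 300*b (I(Z, b) = Z*Z + 300*b = Z² + 300*b)
(12016 + 29128)/(I(-189, -29) - 39877) = (12016 + 29128)/(((-189)² + 300*(-29)) - 39877) = 41144/((35721 - 8700) - 39877) = 41144/(27021 - 39877) = 41144/(-12856) = 41144*(-1/12856) = -5143/1607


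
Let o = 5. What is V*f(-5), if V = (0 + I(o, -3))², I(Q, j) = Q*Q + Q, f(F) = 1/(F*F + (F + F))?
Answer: 60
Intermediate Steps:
f(F) = 1/(F² + 2*F)
I(Q, j) = Q + Q² (I(Q, j) = Q² + Q = Q + Q²)
V = 900 (V = (0 + 5*(1 + 5))² = (0 + 5*6)² = (0 + 30)² = 30² = 900)
V*f(-5) = 900*(1/((-5)*(2 - 5))) = 900*(-⅕/(-3)) = 900*(-⅕*(-⅓)) = 900*(1/15) = 60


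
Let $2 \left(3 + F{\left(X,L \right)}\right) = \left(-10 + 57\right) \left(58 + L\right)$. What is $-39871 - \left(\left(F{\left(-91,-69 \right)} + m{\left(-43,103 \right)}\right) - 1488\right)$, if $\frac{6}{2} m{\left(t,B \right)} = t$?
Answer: $- \frac{228643}{6} \approx -38107.0$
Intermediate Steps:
$F{\left(X,L \right)} = 1360 + \frac{47 L}{2}$ ($F{\left(X,L \right)} = -3 + \frac{\left(-10 + 57\right) \left(58 + L\right)}{2} = -3 + \frac{47 \left(58 + L\right)}{2} = -3 + \frac{2726 + 47 L}{2} = -3 + \left(1363 + \frac{47 L}{2}\right) = 1360 + \frac{47 L}{2}$)
$m{\left(t,B \right)} = \frac{t}{3}$
$-39871 - \left(\left(F{\left(-91,-69 \right)} + m{\left(-43,103 \right)}\right) - 1488\right) = -39871 - \left(\left(\left(1360 + \frac{47}{2} \left(-69\right)\right) + \frac{1}{3} \left(-43\right)\right) - 1488\right) = -39871 - \left(\left(\left(1360 - \frac{3243}{2}\right) - \frac{43}{3}\right) - 1488\right) = -39871 - \left(\left(- \frac{523}{2} - \frac{43}{3}\right) - 1488\right) = -39871 - \left(- \frac{1655}{6} - 1488\right) = -39871 - - \frac{10583}{6} = -39871 + \frac{10583}{6} = - \frac{228643}{6}$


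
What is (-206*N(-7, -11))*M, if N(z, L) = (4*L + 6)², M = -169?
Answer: 50271416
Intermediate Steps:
N(z, L) = (6 + 4*L)²
(-206*N(-7, -11))*M = -824*(3 + 2*(-11))²*(-169) = -824*(3 - 22)²*(-169) = -824*(-19)²*(-169) = -824*361*(-169) = -206*1444*(-169) = -297464*(-169) = 50271416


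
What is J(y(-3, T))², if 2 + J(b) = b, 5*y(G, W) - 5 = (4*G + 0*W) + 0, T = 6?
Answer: 289/25 ≈ 11.560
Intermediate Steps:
y(G, W) = 1 + 4*G/5 (y(G, W) = 1 + ((4*G + 0*W) + 0)/5 = 1 + ((4*G + 0) + 0)/5 = 1 + (4*G + 0)/5 = 1 + (4*G)/5 = 1 + 4*G/5)
J(b) = -2 + b
J(y(-3, T))² = (-2 + (1 + (⅘)*(-3)))² = (-2 + (1 - 12/5))² = (-2 - 7/5)² = (-17/5)² = 289/25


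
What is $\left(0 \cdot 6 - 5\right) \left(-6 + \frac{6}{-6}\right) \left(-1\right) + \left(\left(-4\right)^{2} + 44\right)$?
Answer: $25$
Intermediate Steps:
$\left(0 \cdot 6 - 5\right) \left(-6 + \frac{6}{-6}\right) \left(-1\right) + \left(\left(-4\right)^{2} + 44\right) = \left(0 - 5\right) \left(-6 + 6 \left(- \frac{1}{6}\right)\right) \left(-1\right) + \left(16 + 44\right) = - 5 \left(-6 - 1\right) \left(-1\right) + 60 = - 5 \left(\left(-7\right) \left(-1\right)\right) + 60 = \left(-5\right) 7 + 60 = -35 + 60 = 25$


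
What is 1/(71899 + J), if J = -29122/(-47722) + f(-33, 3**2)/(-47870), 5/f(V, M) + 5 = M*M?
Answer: 17361836264/1248309260454539 ≈ 1.3908e-5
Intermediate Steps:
f(V, M) = 5/(-5 + M**2) (f(V, M) = 5/(-5 + M*M) = 5/(-5 + M**2))
J = 10594909203/17361836264 (J = -29122/(-47722) + (5/(-5 + (3**2)**2))/(-47870) = -29122*(-1/47722) + (5/(-5 + 9**2))*(-1/47870) = 14561/23861 + (5/(-5 + 81))*(-1/47870) = 14561/23861 + (5/76)*(-1/47870) = 14561/23861 - 1/727624 = 10594909203/17361836264 ≈ 0.61024)
1/(71899 + J) = 1/(71899 + 10594909203/17361836264) = 1/(1248309260454539/17361836264) = 17361836264/1248309260454539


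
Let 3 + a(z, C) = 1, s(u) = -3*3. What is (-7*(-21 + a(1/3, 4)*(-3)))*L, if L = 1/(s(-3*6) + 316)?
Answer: 105/307 ≈ 0.34202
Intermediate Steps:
s(u) = -9
a(z, C) = -2 (a(z, C) = -3 + 1 = -2)
L = 1/307 (L = 1/(-9 + 316) = 1/307 ≈ 0.0032573)
(-7*(-21 + a(1/3, 4)*(-3)))*L = -7*(-21 - 2*(-3))*(1/307) = -7*(-21 + 6)*(1/307) = -7*(-15)*(1/307) = 105*(1/307) = 105/307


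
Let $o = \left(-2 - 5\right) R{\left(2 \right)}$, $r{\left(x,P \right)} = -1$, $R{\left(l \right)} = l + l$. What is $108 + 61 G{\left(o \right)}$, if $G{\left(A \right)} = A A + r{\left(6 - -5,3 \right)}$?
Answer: $47871$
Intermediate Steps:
$R{\left(l \right)} = 2 l$
$o = -28$ ($o = \left(-2 - 5\right) 2 \cdot 2 = \left(-7\right) 4 = -28$)
$G{\left(A \right)} = -1 + A^{2}$ ($G{\left(A \right)} = A A - 1 = A^{2} - 1 = -1 + A^{2}$)
$108 + 61 G{\left(o \right)} = 108 + 61 \left(-1 + \left(-28\right)^{2}\right) = 108 + 61 \left(-1 + 784\right) = 108 + 61 \cdot 783 = 108 + 47763 = 47871$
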